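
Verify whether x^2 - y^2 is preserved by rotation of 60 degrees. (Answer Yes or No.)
No

Applying rotation by 60 degrees: x' = x*cos(60 degrees) - y*sin(60 degrees) = x/2 - sqrt(3)y/2, y' = x*sin(60 degrees) + y*cos(60 degrees) = sqrt(3)x/2 + y/2

Substituting into x^2 - y^2:
(x/2 - sqrt(3)y/2)^2 - (sqrt(3)x/2 + y/2)^2
= -x^2/2 - sqrt(3)xy + y^2/2

This differs from the original expression x^2 - y^2, so it is NOT invariant.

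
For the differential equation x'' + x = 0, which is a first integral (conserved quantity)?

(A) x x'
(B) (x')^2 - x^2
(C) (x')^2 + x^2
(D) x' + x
C

A first integral I satisfies dI/dt = 0 along every solution. Differentiate each option and use the equation of motion:
(A) d/dt[x x'] = (x')^2 + x x'' = (x')^2 - x^2, not identically 0
(B) d/dt[(x')^2 - x^2] = 2x'x'' - 2x x' = -4x x', not identically 0
(C) d/dt[(x')^2 + x^2] = 2x'x'' + 2x x' = 2x'(-x) + 2x x' = 0
(D) d/dt[x' + x] = x'' + x' = -x + x', not identically 0

Only (C) has zero time-derivative. So the energy-like quantity (x')^2 + x^2 is the first integral.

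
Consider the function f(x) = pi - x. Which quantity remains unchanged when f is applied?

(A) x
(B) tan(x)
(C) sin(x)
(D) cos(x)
C

For f(x) = pi - x:
sin(pi - x) = sin(x), so sine is invariant under this transformation.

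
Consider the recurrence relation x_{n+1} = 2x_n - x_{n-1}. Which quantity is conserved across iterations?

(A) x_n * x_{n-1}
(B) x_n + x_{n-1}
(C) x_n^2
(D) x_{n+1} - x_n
D

For the recurrence x_{n+1} = 2x_n - x_{n-1}:

If x_{n+1} = 2x_n - x_{n-1}, then:
x_{n+1} - x_n = x_n - x_{n-1}
The first difference is constant throughout the sequence.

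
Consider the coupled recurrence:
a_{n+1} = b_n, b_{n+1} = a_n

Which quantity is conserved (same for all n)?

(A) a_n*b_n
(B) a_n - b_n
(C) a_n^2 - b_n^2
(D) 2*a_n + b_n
A

Replace a_n by a_{n+1} = b_n and b_n by b_{n+1} = a_n in each option and simplify:
(A) a_n*b_n  ->  (b_n)*(a_n) = a_n*b_n   [conserved]
(B) a_n - b_n  ->  (b_n) - (a_n) = -a_n + b_n   [not conserved]
(C) a_n^2 - b_n^2  ->  (b_n)^2 - (a_n)^2 = -a_n^2 + b_n^2   [not conserved]
(D) 2*a_n + b_n  ->  2*(b_n) + (a_n) = a_n + 2*b_n   [not conserved]

Only (A) a_n*b_n returns to itself after one step, so it is the conserved quantity.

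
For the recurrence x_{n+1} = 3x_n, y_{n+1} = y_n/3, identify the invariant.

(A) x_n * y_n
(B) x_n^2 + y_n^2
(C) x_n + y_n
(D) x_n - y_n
A

For the recurrence x_{n+1} = 3x_n, y_{n+1} = y_n/3:

x_{n+1} * y_{n+1} = (3x_n) * (y_n/3) = x_n * y_n
The product is conserved.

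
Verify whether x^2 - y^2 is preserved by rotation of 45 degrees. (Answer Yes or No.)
No

Applying rotation by 45 degrees: x' = x*cos(45 degrees) - y*sin(45 degrees) = sqrt(2)x/2 - sqrt(2)y/2, y' = x*sin(45 degrees) + y*cos(45 degrees) = sqrt(2)x/2 + sqrt(2)y/2

Substituting into x^2 - y^2:
(sqrt(2)x/2 - sqrt(2)y/2)^2 - (sqrt(2)x/2 + sqrt(2)y/2)^2
= -2xy

This differs from the original expression x^2 - y^2, so it is NOT invariant.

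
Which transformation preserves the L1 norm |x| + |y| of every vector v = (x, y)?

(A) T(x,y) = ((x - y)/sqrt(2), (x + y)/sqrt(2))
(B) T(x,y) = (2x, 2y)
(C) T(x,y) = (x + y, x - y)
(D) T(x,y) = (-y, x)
D

A transformation preserves a norm if ||T(v)|| = ||v|| for every v; a single vector where the norm changes rules an option out.

(A) T(x,y) = ((x - y)/sqrt(2), (x + y)/sqrt(2)): v = (1, 0) has norm |1| + |0| = 1, but T(v) = (sqrt(2)/2, sqrt(2)/2) has norm sqrt(2) -- not preserved.
(B) T(x,y) = (2x, 2y): v = (1, 0) has norm |1| + |0| = 1, but T(v) = (2, 0) has norm 2 -- not preserved.
(C) T(x,y) = (x + y, x - y): v = (1, 0) has norm |1| + |0| = 1, but T(v) = (1, 1) has norm 2 -- not preserved.
(D) T(x,y) = (-y, x): preserves the norm -- it only permutes the coordinates and/or flips signs, which leaves |x| + |y| unchanged.

Therefore the answer is (D).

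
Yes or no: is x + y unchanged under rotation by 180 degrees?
No

Applying rotation by 180 degrees: x' = x*cos(180 degrees) - y*sin(180 degrees) = -x, y' = x*sin(180 degrees) + y*cos(180 degrees) = -y

Substituting into x + y:
(-x) + (-y)
= -x - y

This differs from the original expression x + y, so it is NOT invariant.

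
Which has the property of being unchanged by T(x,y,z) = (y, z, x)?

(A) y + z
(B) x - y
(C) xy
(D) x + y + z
D

Apply T(x,y,z) = (y, z, x) to each option, i.e. replace (x, y, z) by the transformed coordinates.
Substitute the transformed coordinates into each option and compare with the original:
(A) y + z  ->  (z) + (x) = x + z   [differs from y + z: not invariant]
(B) x - y  ->  (y) - (z) = y - z   [differs from x - y: not invariant]
(C) xy  ->  (y)(z) = yz   [differs from xy: not invariant]
(D) x + y + z  ->  (y) + (z) + (x) = x + y + z   [equals x + y + z: invariant]

Only option (D), x + y + z, is unchanged by the transformation.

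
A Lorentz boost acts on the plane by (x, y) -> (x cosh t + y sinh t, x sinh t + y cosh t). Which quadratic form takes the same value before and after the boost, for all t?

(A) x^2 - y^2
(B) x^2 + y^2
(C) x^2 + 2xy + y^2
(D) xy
A

Write x' = x cosh t + y sinh t, y' = x sinh t + y cosh t and substitute into each option:
(A) x^2 - y^2: (x cosh t + y sinh t)^2 - (x sinh t + y cosh t)^2 = x^2(cosh^2 t - sinh^2 t) + 2xy(cosh t sinh t - sinh t cosh t) + y^2(sinh^2 t - cosh^2 t) = x^2 - y^2   [invariant, using cosh^2 t - sinh^2 t = 1]
(B) x^2 + y^2: (x cosh t + y sinh t)^2 + (x sinh t + y cosh t)^2 = (x^2 + y^2)(cosh^2 t + sinh^2 t) + 4xy sinh t cosh t = (x^2 + y^2) cosh 2t + 2xy sinh 2t   [not invariant for t != 0]
(C) x^2 + 2xy + y^2: (x' + y')^2 with x' + y' = (x + y)(cosh t + sinh t) = (x + y)e^t, so it becomes (x + y)^2 e^(2t)   [not invariant for t != 0]
(D) xy: (x cosh t + y sinh t)(x sinh t + y cosh t) = xy(cosh^2 t + sinh^2 t) + (x^2 + y^2) sinh t cosh t = xy cosh 2t + (x^2 + y^2)(sinh 2t)/2   [not invariant for t != 0]

Only (A) x^2 - y^2 is unchanged; it is the Minkowski form preserved by Lorentz boosts, just as x^2 + y^2 is preserved by ordinary rotations.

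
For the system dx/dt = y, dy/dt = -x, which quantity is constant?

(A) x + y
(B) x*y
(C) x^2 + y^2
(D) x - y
C

A first integral I satisfies dI/dt = 0 along every solution. Differentiate each option and use the equation of motion:
(A) d/dt[x + y] = y + (-x) = y - x, not identically 0
(B) d/dt[x*y] = (dx/dt)y + x(dy/dt) = y^2 - x^2, not identically 0
(C) d/dt[x^2 + y^2] = 2x*dx/dt + 2y*dy/dt = 2x*y + 2y*(-x) = 0
(D) d/dt[x - y] = y - (-x) = x + y, not identically 0

Only (C) has zero time-derivative. So x^2 + y^2 (the squared radius; trajectories are circles) is the conserved quantity.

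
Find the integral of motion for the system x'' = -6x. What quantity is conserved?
E = (x')^2 + 6x^2

Multiply the equation by x':
x' * x'' = -6x * x'
The left side is d/dt[(x')^2/2] and the right side is d/dt[-6x^2/2], so
d/dt[(x')^2/2 + 6x^2/2] = 0, i.e. (x')^2/2 + 6x^2/2 = constant.
Multiplying by 2, the integral of motion is E = (x')^2 + 6x^2.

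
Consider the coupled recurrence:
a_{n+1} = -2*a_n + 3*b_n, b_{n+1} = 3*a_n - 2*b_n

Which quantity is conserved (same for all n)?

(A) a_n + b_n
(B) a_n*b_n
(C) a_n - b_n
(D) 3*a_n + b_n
A

Replace a_n by a_{n+1} = -2*a_n + 3*b_n and b_n by b_{n+1} = 3*a_n - 2*b_n in each option and simplify:
(A) a_n + b_n  ->  (-2*a_n + 3*b_n) + (3*a_n - 2*b_n) = a_n + b_n   [conserved]
(B) a_n*b_n  ->  (-2*a_n + 3*b_n)*(3*a_n - 2*b_n) = -6*a_n^2 + 13*a_n*b_n - 6*b_n^2   [not conserved]
(C) a_n - b_n  ->  (-2*a_n + 3*b_n) - (3*a_n - 2*b_n) = -5*a_n + 5*b_n   [not conserved]
(D) 3*a_n + b_n  ->  3*(-2*a_n + 3*b_n) + (3*a_n - 2*b_n) = -3*a_n + 7*b_n   [not conserved]

Only (A) a_n + b_n returns to itself after one step, so it is the conserved quantity.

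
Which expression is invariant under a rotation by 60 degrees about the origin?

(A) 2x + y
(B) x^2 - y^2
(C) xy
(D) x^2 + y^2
D

A rotation by 60 degrees sends (x, y) to (x/2 - sqrt(3)y/2, sqrt(3)x/2 + y/2).
Substitute the transformed coordinates into each option and compare with the original:
(A) 2x + y  ->  2(x/2 - sqrt(3)y/2) + (sqrt(3)x/2 + y/2) = sqrt(3)x/2 + x - sqrt(3)y + y/2   [differs from 2x + y: not invariant]
(B) x^2 - y^2  ->  (x/2 - sqrt(3)y/2)^2 - (sqrt(3)x/2 + y/2)^2 = -x^2/2 - sqrt(3)xy + y^2/2   [differs from x^2 - y^2: not invariant]
(C) xy  ->  (x/2 - sqrt(3)y/2)(sqrt(3)x/2 + y/2) = sqrt(3)x^2/4 - xy/2 - sqrt(3)y^2/4   [differs from xy: not invariant]
(D) x^2 + y^2  ->  (x/2 - sqrt(3)y/2)^2 + (sqrt(3)x/2 + y/2)^2 = x^2 + y^2   [equals x^2 + y^2: invariant]

Only option (D), x^2 + y^2, is unchanged by the transformation.
Geometrically, x^2 + y^2 is the squared distance from the origin, which every rotation about the origin preserves.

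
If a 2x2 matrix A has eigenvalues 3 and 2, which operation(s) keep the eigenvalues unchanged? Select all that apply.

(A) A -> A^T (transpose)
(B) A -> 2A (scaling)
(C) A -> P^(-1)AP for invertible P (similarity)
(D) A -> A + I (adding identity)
A and C

Eigenvalues are preserved by:
1. Similarity transformations: A -> P^(-1)AP (same characteristic polynomial)
2. Transpose: A^T has the same eigenvalues as A

Eigenvalues are NOT preserved by:
- Adding identity: eigenvalues become 3+1, 2+1
- Scaling: eigenvalues become 6, 4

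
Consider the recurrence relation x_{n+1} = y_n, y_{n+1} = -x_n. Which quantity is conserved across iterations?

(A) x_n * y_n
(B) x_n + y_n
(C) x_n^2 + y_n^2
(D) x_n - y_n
C

For the recurrence x_{n+1} = y_n, y_{n+1} = -x_n:

x_{n+1}^2 + y_{n+1}^2 = y_n^2 + (-x_n)^2 = x_n^2 + y_n^2
The sum of squares is conserved (like energy in a harmonic oscillator).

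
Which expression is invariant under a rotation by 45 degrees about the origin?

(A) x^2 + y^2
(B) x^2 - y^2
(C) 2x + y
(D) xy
A

A rotation by 45 degrees sends (x, y) to (sqrt(2)x/2 - sqrt(2)y/2, sqrt(2)x/2 + sqrt(2)y/2).
Substitute the transformed coordinates into each option and compare with the original:
(A) x^2 + y^2  ->  (sqrt(2)x/2 - sqrt(2)y/2)^2 + (sqrt(2)x/2 + sqrt(2)y/2)^2 = x^2 + y^2   [equals x^2 + y^2: invariant]
(B) x^2 - y^2  ->  (sqrt(2)x/2 - sqrt(2)y/2)^2 - (sqrt(2)x/2 + sqrt(2)y/2)^2 = -2xy   [differs from x^2 - y^2: not invariant]
(C) 2x + y  ->  2(sqrt(2)x/2 - sqrt(2)y/2) + (sqrt(2)x/2 + sqrt(2)y/2) = 3sqrt(2)x/2 - sqrt(2)y/2   [differs from 2x + y: not invariant]
(D) xy  ->  (sqrt(2)x/2 - sqrt(2)y/2)(sqrt(2)x/2 + sqrt(2)y/2) = x^2/2 - y^2/2   [differs from xy: not invariant]

Only option (A), x^2 + y^2, is unchanged by the transformation.
Geometrically, x^2 + y^2 is the squared distance from the origin, which every rotation about the origin preserves.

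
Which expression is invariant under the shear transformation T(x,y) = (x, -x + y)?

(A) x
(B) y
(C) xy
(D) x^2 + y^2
A

Under the shear T(x,y) = (x, -x + y):
Substitute the transformed coordinates into each option and compare with the original:
(A) x  ->  (x) = x   [equals x: invariant]
(B) y  ->  (-x + y) = -x + y   [differs from y: not invariant]
(C) xy  ->  (x)(-x + y) = -x^2 + xy   [differs from xy: not invariant]
(D) x^2 + y^2  ->  (x)^2 + (-x + y)^2 = 2x^2 - 2xy + y^2   [differs from x^2 + y^2: not invariant]

Only option (A), x, is unchanged by the transformation.
A vertical shear moves points parallel to the y-axis, so the x-coordinate (and any function of x alone) is unchanged.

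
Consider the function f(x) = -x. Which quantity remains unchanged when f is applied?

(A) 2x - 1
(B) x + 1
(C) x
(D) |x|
D

For f(x) = -x:
Applying f replaces x by -x. Since |-x| = |x|, the absolute value is unchanged by f, whereas x -> -x, 2x - 1 -> -2x - 1 and x + 1 -> -x + 1 all change.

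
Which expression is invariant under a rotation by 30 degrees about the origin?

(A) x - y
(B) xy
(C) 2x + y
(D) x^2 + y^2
D

A rotation by 30 degrees sends (x, y) to (sqrt(3)x/2 - y/2, x/2 + sqrt(3)y/2).
Substitute the transformed coordinates into each option and compare with the original:
(A) x - y  ->  (sqrt(3)x/2 - y/2) - (x/2 + sqrt(3)y/2) = -x/2 + sqrt(3)x/2 - sqrt(3)y/2 - y/2   [differs from x - y: not invariant]
(B) xy  ->  (sqrt(3)x/2 - y/2)(x/2 + sqrt(3)y/2) = sqrt(3)x^2/4 + xy/2 - sqrt(3)y^2/4   [differs from xy: not invariant]
(C) 2x + y  ->  2(sqrt(3)x/2 - y/2) + (x/2 + sqrt(3)y/2) = x/2 + sqrt(3)x - y + sqrt(3)y/2   [differs from 2x + y: not invariant]
(D) x^2 + y^2  ->  (sqrt(3)x/2 - y/2)^2 + (x/2 + sqrt(3)y/2)^2 = x^2 + y^2   [equals x^2 + y^2: invariant]

Only option (D), x^2 + y^2, is unchanged by the transformation.
Geometrically, x^2 + y^2 is the squared distance from the origin, which every rotation about the origin preserves.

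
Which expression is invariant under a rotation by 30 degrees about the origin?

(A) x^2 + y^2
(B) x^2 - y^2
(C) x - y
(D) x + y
A

A rotation by 30 degrees sends (x, y) to (sqrt(3)x/2 - y/2, x/2 + sqrt(3)y/2).
Substitute the transformed coordinates into each option and compare with the original:
(A) x^2 + y^2  ->  (sqrt(3)x/2 - y/2)^2 + (x/2 + sqrt(3)y/2)^2 = x^2 + y^2   [equals x^2 + y^2: invariant]
(B) x^2 - y^2  ->  (sqrt(3)x/2 - y/2)^2 - (x/2 + sqrt(3)y/2)^2 = x^2/2 - sqrt(3)xy - y^2/2   [differs from x^2 - y^2: not invariant]
(C) x - y  ->  (sqrt(3)x/2 - y/2) - (x/2 + sqrt(3)y/2) = -x/2 + sqrt(3)x/2 - sqrt(3)y/2 - y/2   [differs from x - y: not invariant]
(D) x + y  ->  (sqrt(3)x/2 - y/2) + (x/2 + sqrt(3)y/2) = x/2 + sqrt(3)x/2 - y/2 + sqrt(3)y/2   [differs from x + y: not invariant]

Only option (A), x^2 + y^2, is unchanged by the transformation.
Geometrically, x^2 + y^2 is the squared distance from the origin, which every rotation about the origin preserves.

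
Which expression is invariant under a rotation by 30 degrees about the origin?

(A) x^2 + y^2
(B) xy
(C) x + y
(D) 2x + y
A

A rotation by 30 degrees sends (x, y) to (sqrt(3)x/2 - y/2, x/2 + sqrt(3)y/2).
Substitute the transformed coordinates into each option and compare with the original:
(A) x^2 + y^2  ->  (sqrt(3)x/2 - y/2)^2 + (x/2 + sqrt(3)y/2)^2 = x^2 + y^2   [equals x^2 + y^2: invariant]
(B) xy  ->  (sqrt(3)x/2 - y/2)(x/2 + sqrt(3)y/2) = sqrt(3)x^2/4 + xy/2 - sqrt(3)y^2/4   [differs from xy: not invariant]
(C) x + y  ->  (sqrt(3)x/2 - y/2) + (x/2 + sqrt(3)y/2) = x/2 + sqrt(3)x/2 - y/2 + sqrt(3)y/2   [differs from x + y: not invariant]
(D) 2x + y  ->  2(sqrt(3)x/2 - y/2) + (x/2 + sqrt(3)y/2) = x/2 + sqrt(3)x - y + sqrt(3)y/2   [differs from 2x + y: not invariant]

Only option (A), x^2 + y^2, is unchanged by the transformation.
Geometrically, x^2 + y^2 is the squared distance from the origin, which every rotation about the origin preserves.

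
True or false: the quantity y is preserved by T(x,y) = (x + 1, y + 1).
False

Substitute T(x,y) = (x + 1, y + 1) into the expression and compare with the original.

Original: y
After applying T: (y + 1) = y + 1

This differs from the original y (difference: 1), so the expression is NOT invariant.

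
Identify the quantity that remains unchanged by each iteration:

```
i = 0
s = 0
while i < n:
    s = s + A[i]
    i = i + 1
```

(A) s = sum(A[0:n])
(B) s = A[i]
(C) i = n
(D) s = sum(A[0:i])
D

A loop invariant must hold before the first iteration and be re-established by every execution of the body.

(D) s = sum(A[0:i]): Initially i = 0 and s = 0 = sum of the empty slice A[0:0]. If s = sum(A[0:i]) holds at the top of an iteration, the body sets s to sum(A[0:i]) + A[i] = sum(A[0:i+1]) and then i to i+1, so s = sum(A[0:i]) holds again. At exit i = n, giving s = sum(A[0:n]).

The other options fail:
(A) s = sum(A[0:n]): false before the loop (s = 0, not the full sum) -- it only becomes true at exit.
(B) s = A[i]: after the first iteration s = A[0] but i = 1, so s = A[i] compares s with the wrong element (and fails in general).
(C) i = n: false initially (i = 0); it is the exit condition, not an invariant.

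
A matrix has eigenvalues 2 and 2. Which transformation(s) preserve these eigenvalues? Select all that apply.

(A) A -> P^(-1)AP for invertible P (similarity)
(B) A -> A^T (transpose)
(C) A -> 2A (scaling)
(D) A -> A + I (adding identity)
A and B

Eigenvalues are preserved by:
1. Similarity transformations: A -> P^(-1)AP (same characteristic polynomial)
2. Transpose: A^T has the same eigenvalues as A

Eigenvalues are NOT preserved by:
- Adding identity: eigenvalues become 2+1, 2+1
- Scaling: eigenvalues become 4, 4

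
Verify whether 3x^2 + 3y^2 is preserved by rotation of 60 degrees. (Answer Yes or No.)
Yes

Applying rotation by 60 degrees: x' = x*cos(60 degrees) - y*sin(60 degrees) = x/2 - sqrt(3)y/2, y' = x*sin(60 degrees) + y*cos(60 degrees) = sqrt(3)x/2 + y/2

Substituting into 3x^2 + 3y^2:
3(x/2 - sqrt(3)y/2)^2 + 3(sqrt(3)x/2 + y/2)^2
= 3x^2 + 3y^2

This equals the original expression 3x^2 + 3y^2, so it IS invariant.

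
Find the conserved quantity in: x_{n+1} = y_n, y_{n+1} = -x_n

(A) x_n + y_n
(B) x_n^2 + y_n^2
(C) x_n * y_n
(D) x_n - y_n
B

For the recurrence x_{n+1} = y_n, y_{n+1} = -x_n:

x_{n+1}^2 + y_{n+1}^2 = y_n^2 + (-x_n)^2 = x_n^2 + y_n^2
The sum of squares is conserved (like energy in a harmonic oscillator).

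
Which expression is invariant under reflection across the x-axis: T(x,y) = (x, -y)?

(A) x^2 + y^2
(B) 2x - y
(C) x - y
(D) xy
A

The map is reflection across the x-axis: T(x,y) = (x, -y).
Substitute the transformed coordinates into each option and compare with the original:
(A) x^2 + y^2  ->  (x)^2 + (-y)^2 = x^2 + y^2   [equals x^2 + y^2: invariant]
(B) 2x - y  ->  2(x) - (-y) = 2x + y   [differs from 2x - y: not invariant]
(C) x - y  ->  (x) - (-y) = x + y   [differs from x - y: not invariant]
(D) xy  ->  (x)(-y) = -xy   [differs from xy: not invariant]

Only option (A), x^2 + y^2, is unchanged by the transformation.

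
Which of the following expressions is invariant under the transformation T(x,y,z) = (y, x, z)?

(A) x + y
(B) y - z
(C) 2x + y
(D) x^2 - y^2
A

Apply T(x,y,z) = (y, x, z) to each option, i.e. replace (x, y, z) by the transformed coordinates.
Substitute the transformed coordinates into each option and compare with the original:
(A) x + y  ->  (y) + (x) = x + y   [equals x + y: invariant]
(B) y - z  ->  (x) - (z) = x - z   [differs from y - z: not invariant]
(C) 2x + y  ->  2(y) + (x) = x + 2y   [differs from 2x + y: not invariant]
(D) x^2 - y^2  ->  (y)^2 - (x)^2 = -x^2 + y^2   [differs from x^2 - y^2: not invariant]

Only option (A), x + y, is unchanged by the transformation.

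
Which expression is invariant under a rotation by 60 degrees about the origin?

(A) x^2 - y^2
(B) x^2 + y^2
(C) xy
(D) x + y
B

A rotation by 60 degrees sends (x, y) to (x/2 - sqrt(3)y/2, sqrt(3)x/2 + y/2).
Substitute the transformed coordinates into each option and compare with the original:
(A) x^2 - y^2  ->  (x/2 - sqrt(3)y/2)^2 - (sqrt(3)x/2 + y/2)^2 = -x^2/2 - sqrt(3)xy + y^2/2   [differs from x^2 - y^2: not invariant]
(B) x^2 + y^2  ->  (x/2 - sqrt(3)y/2)^2 + (sqrt(3)x/2 + y/2)^2 = x^2 + y^2   [equals x^2 + y^2: invariant]
(C) xy  ->  (x/2 - sqrt(3)y/2)(sqrt(3)x/2 + y/2) = sqrt(3)x^2/4 - xy/2 - sqrt(3)y^2/4   [differs from xy: not invariant]
(D) x + y  ->  (x/2 - sqrt(3)y/2) + (sqrt(3)x/2 + y/2) = x/2 + sqrt(3)x/2 - sqrt(3)y/2 + y/2   [differs from x + y: not invariant]

Only option (B), x^2 + y^2, is unchanged by the transformation.
Geometrically, x^2 + y^2 is the squared distance from the origin, which every rotation about the origin preserves.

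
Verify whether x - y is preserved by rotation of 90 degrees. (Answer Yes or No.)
No

Applying rotation by 90 degrees: x' = x*cos(90 degrees) - y*sin(90 degrees) = -y, y' = x*sin(90 degrees) + y*cos(90 degrees) = x

Substituting into x - y:
(-y) - (x)
= -x - y

This differs from the original expression x - y, so it is NOT invariant.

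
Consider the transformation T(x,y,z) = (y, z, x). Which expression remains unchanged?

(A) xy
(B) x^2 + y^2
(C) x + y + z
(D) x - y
C

Apply T(x,y,z) = (y, z, x) to each option, i.e. replace (x, y, z) by the transformed coordinates.
Substitute the transformed coordinates into each option and compare with the original:
(A) xy  ->  (y)(z) = yz   [differs from xy: not invariant]
(B) x^2 + y^2  ->  (y)^2 + (z)^2 = y^2 + z^2   [differs from x^2 + y^2: not invariant]
(C) x + y + z  ->  (y) + (z) + (x) = x + y + z   [equals x + y + z: invariant]
(D) x - y  ->  (y) - (z) = y - z   [differs from x - y: not invariant]

Only option (C), x + y + z, is unchanged by the transformation.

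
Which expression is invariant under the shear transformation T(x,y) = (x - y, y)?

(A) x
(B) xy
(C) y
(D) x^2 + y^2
C

Under the shear T(x,y) = (x - y, y):
Substitute the transformed coordinates into each option and compare with the original:
(A) x  ->  (x - y) = x - y   [differs from x: not invariant]
(B) xy  ->  (x - y)(y) = xy - y^2   [differs from xy: not invariant]
(C) y  ->  (y) = y   [equals y: invariant]
(D) x^2 + y^2  ->  (x - y)^2 + (y)^2 = x^2 - 2xy + 2y^2   [differs from x^2 + y^2: not invariant]

Only option (C), y, is unchanged by the transformation.
A horizontal shear moves points parallel to the x-axis, so the y-coordinate (and any function of y alone) is unchanged.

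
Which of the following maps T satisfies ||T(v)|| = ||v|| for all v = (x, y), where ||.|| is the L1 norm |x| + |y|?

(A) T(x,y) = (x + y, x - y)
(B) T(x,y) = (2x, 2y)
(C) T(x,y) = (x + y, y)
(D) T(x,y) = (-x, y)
D

A transformation preserves a norm if ||T(v)|| = ||v|| for every v; a single vector where the norm changes rules an option out.

(A) T(x,y) = (x + y, x - y): v = (1, 0) has norm |1| + |0| = 1, but T(v) = (1, 1) has norm 2 -- not preserved.
(B) T(x,y) = (2x, 2y): v = (1, 0) has norm |1| + |0| = 1, but T(v) = (2, 0) has norm 2 -- not preserved.
(C) T(x,y) = (x + y, y): v = (0, 1) has norm |0| + |1| = 1, but T(v) = (1, 1) has norm 2 -- not preserved.
(D) T(x,y) = (-x, y): preserves the norm -- it only permutes the coordinates and/or flips signs, which leaves |x| + |y| unchanged.

Therefore the answer is (D).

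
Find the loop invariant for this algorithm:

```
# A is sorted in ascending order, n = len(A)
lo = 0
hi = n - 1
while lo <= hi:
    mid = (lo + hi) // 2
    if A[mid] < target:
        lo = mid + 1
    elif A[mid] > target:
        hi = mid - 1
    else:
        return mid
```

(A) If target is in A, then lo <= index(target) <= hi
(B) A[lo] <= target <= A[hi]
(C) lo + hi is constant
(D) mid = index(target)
A

A loop invariant must hold before the first iteration and be re-established by every execution of the body.

(A) If target is in A, then lo <= index(target) <= hi: Before the loop [lo, hi] = [0, n-1] covers every index. When A[mid] < target, sortedness puts target strictly to the right of mid, so setting lo = mid + 1 keeps index(target) in [lo, hi]; symmetrically for hi = mid - 1. Hence 'if target is in A then lo <= index(target) <= hi' holds after every iteration, and when lo > hi it proves target is absent.

The other options fail:
(B) A[lo] <= target <= A[hi]: fails when target is not in A (e.g. target < A[0] already violates it before the loop), so it is not maintained in general.
(C) lo + hi is constant: each iteration moves exactly one of lo, hi, so lo + hi changes (e.g. 0 + (n-1) becomes (mid+1) + (n-1)).
(D) mid = index(target): mid is just the current probe; it equals index(target) only on the iteration that returns.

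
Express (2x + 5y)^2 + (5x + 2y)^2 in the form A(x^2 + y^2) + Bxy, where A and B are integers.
29(x^2 + y^2) + 40xy

Expanding: (2x + 5y)^2 = 4x^2 + 20xy + 25y^2
(5x + 2y)^2 = 25x^2 + 20xy + 4y^2
Sum = (4+25)(x^2+y^2) + 40xy = 29(x^2 + y^2) + 40xy
This is symmetric in x and y.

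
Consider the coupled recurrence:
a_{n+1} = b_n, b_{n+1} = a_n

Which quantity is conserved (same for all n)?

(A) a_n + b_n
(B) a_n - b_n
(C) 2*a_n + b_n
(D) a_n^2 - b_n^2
A

Replace a_n by a_{n+1} = b_n and b_n by b_{n+1} = a_n in each option and simplify:
(A) a_n + b_n  ->  (b_n) + (a_n) = a_n + b_n   [conserved]
(B) a_n - b_n  ->  (b_n) - (a_n) = -a_n + b_n   [not conserved]
(C) 2*a_n + b_n  ->  2*(b_n) + (a_n) = a_n + 2*b_n   [not conserved]
(D) a_n^2 - b_n^2  ->  (b_n)^2 - (a_n)^2 = -a_n^2 + b_n^2   [not conserved]

Only (A) a_n + b_n returns to itself after one step, so it is the conserved quantity.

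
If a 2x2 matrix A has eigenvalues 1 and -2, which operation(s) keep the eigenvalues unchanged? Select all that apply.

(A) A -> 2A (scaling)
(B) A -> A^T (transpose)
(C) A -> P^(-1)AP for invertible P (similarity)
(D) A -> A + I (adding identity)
B and C

Eigenvalues are preserved by:
1. Similarity transformations: A -> P^(-1)AP (same characteristic polynomial)
2. Transpose: A^T has the same eigenvalues as A

Eigenvalues are NOT preserved by:
- Adding identity: eigenvalues become 1+1, -2+1
- Scaling: eigenvalues become 2, -4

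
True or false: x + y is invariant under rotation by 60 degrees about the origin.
False

Applying rotation by 60 degrees: x' = x*cos(60 degrees) - y*sin(60 degrees) = x/2 - sqrt(3)y/2, y' = x*sin(60 degrees) + y*cos(60 degrees) = sqrt(3)x/2 + y/2

Substituting into x + y:
(x/2 - sqrt(3)y/2) + (sqrt(3)x/2 + y/2)
= x/2 + sqrt(3)x/2 - sqrt(3)y/2 + y/2

This differs from the original expression x + y, so it is NOT invariant.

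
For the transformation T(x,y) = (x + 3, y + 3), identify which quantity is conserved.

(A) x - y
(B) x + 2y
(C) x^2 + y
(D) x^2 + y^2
A

An expression E(x,y) is invariant under T if E(T(x,y)) = E(x,y). Here T(x,y) = (x + 3, y + 3).
Substitute the transformed coordinates into each option and compare with the original:
(A) x - y  ->  (x + 3) - (y + 3) = x - y   [equals x - y: invariant]
(B) x + 2y  ->  (x + 3) + 2(y + 3) = x + 2y + 9   [differs from x + 2y: not invariant]
(C) x^2 + y  ->  (x + 3)^2 + (y + 3) = x^2 + 6x + y + 12   [differs from x^2 + y: not invariant]
(D) x^2 + y^2  ->  (x + 3)^2 + (y + 3)^2 = x^2 + 6x + y^2 + 6y + 18   [differs from x^2 + y^2: not invariant]

Only option (A), x - y, is unchanged by the transformation.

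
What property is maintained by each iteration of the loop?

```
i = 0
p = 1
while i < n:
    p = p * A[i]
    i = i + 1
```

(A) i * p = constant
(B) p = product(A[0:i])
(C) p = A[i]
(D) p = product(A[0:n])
B

A loop invariant must hold before the first iteration and be re-established by every execution of the body.

(B) p = product(A[0:i]): Initially i = 0 and p = 1 = product of the empty slice A[0:0]. If p = product(A[0:i]) holds at the top of an iteration, the body sets p to product(A[0:i]) * A[i] = product(A[0:i+1]) and then i to i+1, so the property is restored. At exit i = n, giving p = product(A[0:n]).

The other options fail:
(A) i * p = constant: initially i * p = 0, but after one iteration it is 1 * A[0], which is nonzero in general.
(C) p = A[i]: after the first iteration p = A[0] but i = 1; in general p is a product of several elements, not a single one.
(D) p = product(A[0:n]): false before the loop (p = 1, not the full product) -- it only becomes true at exit.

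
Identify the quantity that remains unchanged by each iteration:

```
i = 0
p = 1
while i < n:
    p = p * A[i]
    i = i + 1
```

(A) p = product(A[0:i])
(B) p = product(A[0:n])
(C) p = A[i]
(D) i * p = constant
A

A loop invariant must hold before the first iteration and be re-established by every execution of the body.

(A) p = product(A[0:i]): Initially i = 0 and p = 1 = product of the empty slice A[0:0]. If p = product(A[0:i]) holds at the top of an iteration, the body sets p to product(A[0:i]) * A[i] = product(A[0:i+1]) and then i to i+1, so the property is restored. At exit i = n, giving p = product(A[0:n]).

The other options fail:
(B) p = product(A[0:n]): false before the loop (p = 1, not the full product) -- it only becomes true at exit.
(C) p = A[i]: after the first iteration p = A[0] but i = 1; in general p is a product of several elements, not a single one.
(D) i * p = constant: initially i * p = 0, but after one iteration it is 1 * A[0], which is nonzero in general.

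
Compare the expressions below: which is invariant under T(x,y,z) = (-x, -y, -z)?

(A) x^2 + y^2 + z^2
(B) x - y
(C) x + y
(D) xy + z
A

Apply T(x,y,z) = (-x, -y, -z) to each option, i.e. replace (x, y, z) by the transformed coordinates.
Substitute the transformed coordinates into each option and compare with the original:
(A) x^2 + y^2 + z^2  ->  (-x)^2 + (-y)^2 + (-z)^2 = x^2 + y^2 + z^2   [equals x^2 + y^2 + z^2: invariant]
(B) x - y  ->  (-x) - (-y) = -x + y   [differs from x - y: not invariant]
(C) x + y  ->  (-x) + (-y) = -x - y   [differs from x + y: not invariant]
(D) xy + z  ->  (-x)(-y) + (-z) = xy - z   [differs from xy + z: not invariant]

Only option (A), x^2 + y^2 + z^2, is unchanged by the transformation.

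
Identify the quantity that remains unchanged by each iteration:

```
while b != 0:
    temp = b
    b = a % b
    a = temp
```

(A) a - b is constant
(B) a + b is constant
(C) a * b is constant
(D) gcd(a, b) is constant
D

A loop invariant must hold before the first iteration and be re-established by every execution of the body.

(D) gcd(a, b) is constant: One iteration replaces (a, b) by (b, a mod b). Since a mod b = a - q*b for an integer q, any common divisor of a and b divides b and a mod b, and conversely; hence gcd(b, a mod b) = gcd(a, b). For instance (22, 5) -> (5, 2) keeps gcd = 1. At exit b = 0 and a = gcd of the original inputs.

The other options fail:
(A) a - b is constant: e.g. (a, b) = (22, 5) -> (5, 2): the difference goes from 17 to 3.
(B) a + b is constant: e.g. (a, b) = (22, 5) -> (5, 2): the sum goes from 27 to 7.
(C) a * b is constant: e.g. (a, b) = (22, 5) -> (5, 2): the product goes from 110 to 10.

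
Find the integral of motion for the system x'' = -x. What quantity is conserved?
E = (x')^2 + x^2

Multiply the equation by x':
x' * x'' = -x * x'
The left side is d/dt[(x')^2/2] and the right side is d/dt[-x^2/2], so
d/dt[(x')^2/2 + x^2/2] = 0, i.e. (x')^2/2 + x^2/2 = constant.
Multiplying by 2, the integral of motion is E = (x')^2 + x^2.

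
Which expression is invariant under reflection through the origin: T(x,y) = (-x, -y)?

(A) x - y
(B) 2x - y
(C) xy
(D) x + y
C

The map is reflection through the origin: T(x,y) = (-x, -y).
Substitute the transformed coordinates into each option and compare with the original:
(A) x - y  ->  (-x) - (-y) = -x + y   [differs from x - y: not invariant]
(B) 2x - y  ->  2(-x) - (-y) = -2x + y   [differs from 2x - y: not invariant]
(C) xy  ->  (-x)(-y) = xy   [equals xy: invariant]
(D) x + y  ->  (-x) + (-y) = -x - y   [differs from x + y: not invariant]

Only option (C), xy, is unchanged by the transformation.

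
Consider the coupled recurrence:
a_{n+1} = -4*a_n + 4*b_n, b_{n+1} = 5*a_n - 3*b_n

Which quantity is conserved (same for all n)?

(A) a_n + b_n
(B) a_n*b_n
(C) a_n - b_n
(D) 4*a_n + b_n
A

Replace a_n by a_{n+1} = -4*a_n + 4*b_n and b_n by b_{n+1} = 5*a_n - 3*b_n in each option and simplify:
(A) a_n + b_n  ->  (-4*a_n + 4*b_n) + (5*a_n - 3*b_n) = a_n + b_n   [conserved]
(B) a_n*b_n  ->  (-4*a_n + 4*b_n)*(5*a_n - 3*b_n) = -20*a_n^2 + 32*a_n*b_n - 12*b_n^2   [not conserved]
(C) a_n - b_n  ->  (-4*a_n + 4*b_n) - (5*a_n - 3*b_n) = -9*a_n + 7*b_n   [not conserved]
(D) 4*a_n + b_n  ->  4*(-4*a_n + 4*b_n) + (5*a_n - 3*b_n) = -11*a_n + 13*b_n   [not conserved]

Only (A) a_n + b_n returns to itself after one step, so it is the conserved quantity.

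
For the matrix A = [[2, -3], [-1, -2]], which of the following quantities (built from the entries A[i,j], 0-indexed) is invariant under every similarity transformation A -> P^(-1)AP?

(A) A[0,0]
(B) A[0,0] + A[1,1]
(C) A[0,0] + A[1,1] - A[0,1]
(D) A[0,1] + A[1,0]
B

A[0,0] + A[1,1] is the trace of A. By the cyclic property of the trace, tr(P^(-1)AP) = tr(APP^(-1)) = tr(A), so it is the same for every matrix similar to A.

The other combinations are not similarity invariants. For example, take P = [[2, 1], [1, 1]] (det P = 1), so P^(-1) = [[1, -1], [-1, 2]] and
B = P^(-1)AP = [[5, 2], [-9, -5]].
Evaluating each option on A and on B:
(A) A[0,0]: 2 for A, 5 for B -> changes
(B) A[0,0] + A[1,1]: 0 for A, 0 for B -> unchanged
(C) A[0,0] + A[1,1] - A[0,1]: 3 for A, -2 for B -> changes
(D) A[0,1] + A[1,0]: -4 for A, -7 for B -> changes

Only (B) A[0,0] + A[1,1] = 0 survives (and it does so for every P, not just this one), so it is the invariant.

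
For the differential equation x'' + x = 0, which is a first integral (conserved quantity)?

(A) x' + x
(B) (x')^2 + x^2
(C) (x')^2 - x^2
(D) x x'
B

A first integral I satisfies dI/dt = 0 along every solution. Differentiate each option and use the equation of motion:
(A) d/dt[x' + x] = x'' + x' = -x + x', not identically 0
(B) d/dt[(x')^2 + x^2] = 2x'x'' + 2x x' = 2x'(-x) + 2x x' = 0
(C) d/dt[(x')^2 - x^2] = 2x'x'' - 2x x' = -4x x', not identically 0
(D) d/dt[x x'] = (x')^2 + x x'' = (x')^2 - x^2, not identically 0

Only (B) has zero time-derivative. So the energy-like quantity (x')^2 + x^2 is the first integral.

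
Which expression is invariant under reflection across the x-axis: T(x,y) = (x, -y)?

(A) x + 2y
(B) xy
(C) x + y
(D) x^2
D

The map is reflection across the x-axis: T(x,y) = (x, -y).
Substitute the transformed coordinates into each option and compare with the original:
(A) x + 2y  ->  (x) + 2(-y) = x - 2y   [differs from x + 2y: not invariant]
(B) xy  ->  (x)(-y) = -xy   [differs from xy: not invariant]
(C) x + y  ->  (x) + (-y) = x - y   [differs from x + y: not invariant]
(D) x^2  ->  (x)^2 = x^2   [equals x^2: invariant]

Only option (D), x^2, is unchanged by the transformation.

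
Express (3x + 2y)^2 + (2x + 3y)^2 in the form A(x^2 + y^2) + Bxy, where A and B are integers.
13(x^2 + y^2) + 24xy

Expanding: (3x + 2y)^2 = 9x^2 + 12xy + 4y^2
(2x + 3y)^2 = 4x^2 + 12xy + 9y^2
Sum = (9+4)(x^2+y^2) + 24xy = 13(x^2 + y^2) + 24xy
This is symmetric in x and y.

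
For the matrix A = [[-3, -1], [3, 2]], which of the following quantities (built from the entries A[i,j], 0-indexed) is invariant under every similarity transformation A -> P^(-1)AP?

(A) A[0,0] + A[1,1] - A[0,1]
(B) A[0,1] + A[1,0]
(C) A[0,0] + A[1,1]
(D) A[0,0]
C

A[0,0] + A[1,1] is the trace of A. By the cyclic property of the trace, tr(P^(-1)AP) = tr(APP^(-1)) = tr(A), so it is the same for every matrix similar to A.

The other combinations are not similarity invariants. For example, take P = [[1, -1], [0, 1]] (det P = 1), so P^(-1) = [[1, 1], [0, 1]] and
B = P^(-1)AP = [[0, 1], [3, -1]].
Evaluating each option on A and on B:
(A) A[0,0] + A[1,1] - A[0,1]: 0 for A, -2 for B -> changes
(B) A[0,1] + A[1,0]: 2 for A, 4 for B -> changes
(C) A[0,0] + A[1,1]: -1 for A, -1 for B -> unchanged
(D) A[0,0]: -3 for A, 0 for B -> changes

Only (C) A[0,0] + A[1,1] = -1 survives (and it does so for every P, not just this one), so it is the invariant.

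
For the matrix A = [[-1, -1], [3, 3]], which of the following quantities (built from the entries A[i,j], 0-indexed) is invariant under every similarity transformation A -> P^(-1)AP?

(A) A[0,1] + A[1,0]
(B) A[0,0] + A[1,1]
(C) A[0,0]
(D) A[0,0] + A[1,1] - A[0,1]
B

A[0,0] + A[1,1] is the trace of A. By the cyclic property of the trace, tr(P^(-1)AP) = tr(APP^(-1)) = tr(A), so it is the same for every matrix similar to A.

The other combinations are not similarity invariants. For example, take P = [[1, 2], [0, 1]] (det P = 1), so P^(-1) = [[1, -2], [0, 1]] and
B = P^(-1)AP = [[-7, -21], [3, 9]].
Evaluating each option on A and on B:
(A) A[0,1] + A[1,0]: 2 for A, -18 for B -> changes
(B) A[0,0] + A[1,1]: 2 for A, 2 for B -> unchanged
(C) A[0,0]: -1 for A, -7 for B -> changes
(D) A[0,0] + A[1,1] - A[0,1]: 3 for A, 23 for B -> changes

Only (B) A[0,0] + A[1,1] = 2 survives (and it does so for every P, not just this one), so it is the invariant.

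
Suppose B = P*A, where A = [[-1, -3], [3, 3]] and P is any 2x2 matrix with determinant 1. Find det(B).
6

By the multiplicative property of determinants, det(B) = det(P*A) = det(P) * det(A) = det(A),
so the determinant is invariant under multiplication by any determinant-1 matrix; we just need det(A).

det(A) = (-1)(3) - (-3)(3) = -3 - (-9) = 6

Therefore det(B) = 1 * 6 = 6.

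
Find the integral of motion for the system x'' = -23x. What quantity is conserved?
E = (x')^2 + 23x^2

Multiply the equation by x':
x' * x'' = -23x * x'
The left side is d/dt[(x')^2/2] and the right side is d/dt[-23x^2/2], so
d/dt[(x')^2/2 + 23x^2/2] = 0, i.e. (x')^2/2 + 23x^2/2 = constant.
Multiplying by 2, the integral of motion is E = (x')^2 + 23x^2.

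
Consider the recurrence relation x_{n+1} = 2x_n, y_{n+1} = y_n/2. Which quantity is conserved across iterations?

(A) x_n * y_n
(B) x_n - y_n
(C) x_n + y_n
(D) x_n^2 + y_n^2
A

For the recurrence x_{n+1} = 2x_n, y_{n+1} = y_n/2:

x_{n+1} * y_{n+1} = (2x_n) * (y_n/2) = x_n * y_n
The product is conserved.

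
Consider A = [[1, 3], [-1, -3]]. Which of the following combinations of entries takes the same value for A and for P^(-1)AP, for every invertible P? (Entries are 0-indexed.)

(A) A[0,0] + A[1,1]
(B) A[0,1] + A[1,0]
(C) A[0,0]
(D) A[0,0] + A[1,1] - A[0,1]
A

A[0,0] + A[1,1] is the trace of A. By the cyclic property of the trace, tr(P^(-1)AP) = tr(APP^(-1)) = tr(A), so it is the same for every matrix similar to A.

The other combinations are not similarity invariants. For example, take P = [[1, 2], [0, 1]] (det P = 1), so P^(-1) = [[1, -2], [0, 1]] and
B = P^(-1)AP = [[3, 15], [-1, -5]].
Evaluating each option on A and on B:
(A) A[0,0] + A[1,1]: -2 for A, -2 for B -> unchanged
(B) A[0,1] + A[1,0]: 2 for A, 14 for B -> changes
(C) A[0,0]: 1 for A, 3 for B -> changes
(D) A[0,0] + A[1,1] - A[0,1]: -5 for A, -17 for B -> changes

Only (A) A[0,0] + A[1,1] = -2 survives (and it does so for every P, not just this one), so it is the invariant.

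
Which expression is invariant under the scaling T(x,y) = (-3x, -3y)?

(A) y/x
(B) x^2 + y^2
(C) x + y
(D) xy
A

Under the uniform scaling T(x,y) = (-3x, -3y):
Substitute the transformed coordinates into each option and compare with the original:
(A) y/x  ->  (-3y)/(-3x) = y/x   [equals y/x: invariant]
(B) x^2 + y^2  ->  (-3x)^2 + (-3y)^2 = 9x^2 + 9y^2   [differs from x^2 + y^2: not invariant]
(C) x + y  ->  (-3x) + (-3y) = -3x - 3y   [differs from x + y: not invariant]
(D) xy  ->  (-3x)(-3y) = 9xy   [differs from xy: not invariant]

Only option (A), y/x, is unchanged by the transformation.
The common factor -3 cancels in a ratio of coordinates, while sums, products and sums of squares pick up factors of -3 or 9.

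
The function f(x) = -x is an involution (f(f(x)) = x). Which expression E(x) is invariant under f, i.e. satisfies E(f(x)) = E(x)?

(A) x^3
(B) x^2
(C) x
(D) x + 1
B

Replace x by f(x) = -x in each option and simplify. As a quick numerical cross-check, also compare E(4) with E(f(4)) = E(-4).

(A) x^3  ->  (-x)^3 = -x^3; check: E(4) = 64 but E(-4) = -64.   [not invariant]
(B) x^2  ->  (-x)^2, which simplifies back to x^2; check: E(4) = 16, E(-4) = 16.   [invariant]
(C) x  ->  (-x) = -x; check: E(4) = 4 but E(-4) = -4.   [not invariant]
(D) x + 1  ->  (-x) + 1 = 1 - x; check: E(4) = 5 but E(-4) = -3.   [not invariant]

Only (B) is unchanged. E is symmetric under swapping x with f(x) = -x, which is exactly what an involution does.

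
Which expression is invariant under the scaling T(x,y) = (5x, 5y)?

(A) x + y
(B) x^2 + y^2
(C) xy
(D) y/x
D

Under the uniform scaling T(x,y) = (5x, 5y):
Substitute the transformed coordinates into each option and compare with the original:
(A) x + y  ->  (5x) + (5y) = 5x + 5y   [differs from x + y: not invariant]
(B) x^2 + y^2  ->  (5x)^2 + (5y)^2 = 25x^2 + 25y^2   [differs from x^2 + y^2: not invariant]
(C) xy  ->  (5x)(5y) = 25xy   [differs from xy: not invariant]
(D) y/x  ->  (5y)/(5x) = y/x   [equals y/x: invariant]

Only option (D), y/x, is unchanged by the transformation.
The common factor 5 cancels in a ratio of coordinates, while sums, products and sums of squares pick up factors of 5 or 25.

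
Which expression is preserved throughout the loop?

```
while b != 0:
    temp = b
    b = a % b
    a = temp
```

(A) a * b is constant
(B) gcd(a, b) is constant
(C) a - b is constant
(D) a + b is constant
B

A loop invariant must hold before the first iteration and be re-established by every execution of the body.

(B) gcd(a, b) is constant: One iteration replaces (a, b) by (b, a mod b). Since a mod b = a - q*b for an integer q, any common divisor of a and b divides b and a mod b, and conversely; hence gcd(b, a mod b) = gcd(a, b). For instance (27, 7) -> (7, 6) keeps gcd = 1. At exit b = 0 and a = gcd of the original inputs.

The other options fail:
(A) a * b is constant: e.g. (a, b) = (27, 7) -> (7, 6): the product goes from 189 to 42.
(C) a - b is constant: e.g. (a, b) = (27, 7) -> (7, 6): the difference goes from 20 to 1.
(D) a + b is constant: e.g. (a, b) = (27, 7) -> (7, 6): the sum goes from 34 to 13.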